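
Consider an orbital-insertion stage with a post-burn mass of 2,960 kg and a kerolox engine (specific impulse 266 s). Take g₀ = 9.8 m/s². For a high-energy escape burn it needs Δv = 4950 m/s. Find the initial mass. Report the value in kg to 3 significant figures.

v_e = Isp · g₀ = 266 × 9.8 = 2606.8 m/s.
m₀/m_f = exp(Δv / v_e) = exp(4950 / 2606.8) = exp(1.8989) = 6.6784.
m₀ = m_f × 6.6784 = 2,960 × 6.6784 = 19,768.1 kg.

initial mass ≈ 19800 kg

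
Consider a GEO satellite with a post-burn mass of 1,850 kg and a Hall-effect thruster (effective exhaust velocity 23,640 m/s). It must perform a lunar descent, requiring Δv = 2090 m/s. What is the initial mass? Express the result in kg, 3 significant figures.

Rocket equation: m₀/m_f = exp(Δv / v_e) = exp(2090 / 23640.0) = exp(0.0884) = 1.0924.
m₀ = m_f × 1.0924 = 1,850 × 1.0924 = 2,020.94 kg.

initial mass ≈ 2020 kg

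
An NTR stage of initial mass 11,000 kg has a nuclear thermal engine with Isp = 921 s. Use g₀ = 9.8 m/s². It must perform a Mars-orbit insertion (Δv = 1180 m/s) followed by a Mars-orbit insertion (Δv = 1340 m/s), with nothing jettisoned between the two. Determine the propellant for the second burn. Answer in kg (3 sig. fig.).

propellant for the second burn ≈ 1330 kg

v_e = Isp · g₀ = 921 × 9.8 = 9025.8 m/s.
After the first burn: m = 11000 × exp(−1180/9025.8) = 11000 × 0.87745 = 9,651.95 kg.
After the second burn: m = 9,651.95 × exp(−1340/9025.8) = 9,651.95 × 0.86203 = 8,320.27 kg.
Second-burn propellant = 9,651.95 − 8,320.27 = 1,331.68 kg.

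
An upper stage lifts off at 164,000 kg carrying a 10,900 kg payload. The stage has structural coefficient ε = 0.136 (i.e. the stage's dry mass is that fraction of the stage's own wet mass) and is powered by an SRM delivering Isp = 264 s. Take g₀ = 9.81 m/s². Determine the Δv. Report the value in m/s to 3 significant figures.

Δv ≈ 4250 m/s

Stage wet mass = m₀ − payload = 164,000 − 10,900 = 153,100 kg.
Stage dry mass = ε × stage wet mass = 0.136 × 153,100 = 20,821.6 kg.
Burnout mass m_f = stage dry + payload = 20,821.6 + 10,900 = 31,721.6 kg.
v_e = Isp · g₀ = 264 × 9.81 = 2589.8 m/s.
Δv = v_e · ln(164,000/31,721.6) = 2589.8 × ln(5.17) = 2589.8 × 1.6429 ≈ 4255 m/s.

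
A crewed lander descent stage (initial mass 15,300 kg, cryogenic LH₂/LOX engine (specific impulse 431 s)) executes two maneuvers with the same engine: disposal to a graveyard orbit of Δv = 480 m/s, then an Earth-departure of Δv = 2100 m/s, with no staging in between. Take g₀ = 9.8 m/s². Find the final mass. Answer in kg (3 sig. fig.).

final mass ≈ 8310 kg

v_e = Isp · g₀ = 431 × 9.8 = 4223.8 m/s.
After the first burn: m = 15300 × exp(−480/4223.8) = 15300 × 0.89258 = 13,656.5 kg.
After the second burn: m = 13,656.5 × exp(−2100/4223.8) = 13,656.5 × 0.60824 = 8,306.43 kg.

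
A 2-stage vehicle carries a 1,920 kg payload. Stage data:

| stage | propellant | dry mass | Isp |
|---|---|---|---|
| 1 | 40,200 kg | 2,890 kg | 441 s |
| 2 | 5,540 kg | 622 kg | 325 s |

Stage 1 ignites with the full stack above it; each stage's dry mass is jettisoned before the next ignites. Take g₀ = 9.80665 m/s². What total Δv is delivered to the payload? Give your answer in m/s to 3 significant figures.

Ignition mass of stage 1 = 40,200+2,890 + 5,540+622 + 1,920 = 51,172 kg.
Stage 1: m₀ = 51,172 kg, m_f = 51,172 − 40,200 = 10,972 kg; Δv = 441×9.80665×ln(4.664) = 4324.7×1.5398 ≈ 6659 m/s.
Stage 2: m₀ = 8,082 kg, m_f = 8,082 − 5,540 = 2,542 kg; Δv = 325×9.80665×ln(3.179) = 3187.2×1.1567 ≈ 3687 m/s.
Total Δv = 6659 + 3687 = 10346 m/s.

Δv ≈ 10300 m/s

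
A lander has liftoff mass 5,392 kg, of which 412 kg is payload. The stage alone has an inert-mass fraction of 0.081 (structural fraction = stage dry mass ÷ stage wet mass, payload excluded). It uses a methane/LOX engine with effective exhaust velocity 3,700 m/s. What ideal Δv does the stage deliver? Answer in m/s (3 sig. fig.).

Stage wet mass = m₀ − payload = 5,392 − 412 = 4,980 kg.
Stage dry mass = ε × stage wet mass = 0.081 × 4,980 = 403.38 kg.
Burnout mass m_f = stage dry + payload = 403.38 + 412 = 815.38 kg.
Δv = v_e · ln(5,392/815.38) = 3700.0 × ln(6.613) = 3700.0 × 1.8890 ≈ 6989 m/s.

Δv ≈ 6990 m/s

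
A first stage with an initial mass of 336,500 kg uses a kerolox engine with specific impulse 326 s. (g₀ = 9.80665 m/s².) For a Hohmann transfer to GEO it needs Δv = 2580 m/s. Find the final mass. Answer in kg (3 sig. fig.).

v_e = Isp · g₀ = 326 × 9.80665 = 3197.0 m/s.
Rocket equation: m₀/m_f = exp(Δv / v_e) = exp(2580 / 3197.0) = exp(0.8070) = 2.2412.
m_f = m₀ / 2.2412 = 336,500 / 2.2412 = 150,143 kg.

final mass ≈ 150000 kg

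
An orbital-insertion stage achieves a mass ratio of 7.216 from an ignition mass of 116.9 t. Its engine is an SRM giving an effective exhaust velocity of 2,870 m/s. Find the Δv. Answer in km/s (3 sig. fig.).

Δv = v_e · ln(7.216) = 2870.0 × 1.9763 ≈ 5672.0 m/s.

Δv ≈ 5.67 km/s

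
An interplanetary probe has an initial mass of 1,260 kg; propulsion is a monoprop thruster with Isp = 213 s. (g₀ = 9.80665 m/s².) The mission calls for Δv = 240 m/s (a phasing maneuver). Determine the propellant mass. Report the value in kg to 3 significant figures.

v_e = Isp · g₀ = 213 × 9.80665 = 2088.8 m/s.
m₀/m_f = exp(Δv / v_e) = exp(240 / 2088.8) = exp(0.1149) = 1.1218.
m_f = 1,260 / 1.1218 = 1,123.19 kg, so propellant = m₀ − m_f = 1,260 − 1,123.19 = 136.81 kg.

propellant mass ≈ 137 kg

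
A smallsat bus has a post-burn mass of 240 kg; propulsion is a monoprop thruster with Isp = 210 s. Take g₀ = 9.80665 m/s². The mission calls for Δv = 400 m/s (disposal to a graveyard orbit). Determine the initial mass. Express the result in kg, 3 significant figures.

initial mass ≈ 291 kg

v_e = Isp · g₀ = 210 × 9.80665 = 2059.4 m/s.
Rocket equation: m₀/m_f = exp(Δv / v_e) = exp(400 / 2059.4) = exp(0.1942) = 1.2144.
m₀ = m_f × 1.2144 = 240 × 1.2144 = 291.456 kg.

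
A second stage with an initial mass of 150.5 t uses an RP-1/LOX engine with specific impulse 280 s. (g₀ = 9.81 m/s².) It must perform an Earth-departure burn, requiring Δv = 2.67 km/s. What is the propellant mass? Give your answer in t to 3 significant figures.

propellant mass ≈ 93.6 t

v_e = Isp · g₀ = 280 × 9.81 = 2746.8 m/s.
From the ideal rocket equation, m₀/m_f = exp(Δv / v_e) = exp(2670 / 2746.8) = exp(0.9720) = 2.6433.
m_f = 150.5 / 2.6433 = 56.9364 t, so propellant = m₀ − m_f = 150.5 − 56.9364 = 93.5636 t.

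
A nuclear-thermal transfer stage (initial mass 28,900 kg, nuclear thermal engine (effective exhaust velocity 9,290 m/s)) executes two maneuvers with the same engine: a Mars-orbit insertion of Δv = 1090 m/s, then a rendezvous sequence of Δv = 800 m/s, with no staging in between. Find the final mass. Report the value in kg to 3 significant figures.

After the first burn: m = 28900 × exp(−1090/9290.0) = 28900 × 0.88929 = 25,700.5 kg.
After the second burn: m = 25,700.5 × exp(−800/9290.0) = 25,700.5 × 0.91749 = 23,580 kg.

final mass ≈ 23600 kg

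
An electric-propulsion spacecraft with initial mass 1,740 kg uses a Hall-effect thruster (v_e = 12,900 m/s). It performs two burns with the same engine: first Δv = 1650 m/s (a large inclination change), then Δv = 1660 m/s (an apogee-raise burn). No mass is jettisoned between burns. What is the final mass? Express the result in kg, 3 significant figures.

After the first burn: m = 1740 × exp(−1650/12900.0) = 1740 × 0.87994 = 1,531.1 kg.
After the second burn: m = 1,531.1 × exp(−1660/12900.0) = 1,531.1 × 0.87925 = 1,346.22 kg.

final mass ≈ 1350 kg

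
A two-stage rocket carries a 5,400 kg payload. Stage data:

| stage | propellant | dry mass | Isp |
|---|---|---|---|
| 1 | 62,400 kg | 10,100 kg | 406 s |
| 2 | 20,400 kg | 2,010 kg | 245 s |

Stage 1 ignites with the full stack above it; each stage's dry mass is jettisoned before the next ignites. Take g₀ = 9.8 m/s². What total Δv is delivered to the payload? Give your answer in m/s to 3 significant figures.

Ignition mass of stage 1 = 62,400+10,100 + 20,400+2,010 + 5,400 = 100,310 kg.
Stage 1: m₀ = 100,310 kg, m_f = 100,310 − 62,400 = 37,910 kg; Δv = 406×9.8×ln(2.646) = 3978.8×0.9731 ≈ 3872 m/s.
Stage 2: m₀ = 27,810 kg, m_f = 27,810 − 20,400 = 7,410 kg; Δv = 245×9.8×ln(3.753) = 2401.0×1.3226 ≈ 3175 m/s.
Total Δv = 3872 + 3175 = 7047 m/s.

Δv ≈ 7050 m/s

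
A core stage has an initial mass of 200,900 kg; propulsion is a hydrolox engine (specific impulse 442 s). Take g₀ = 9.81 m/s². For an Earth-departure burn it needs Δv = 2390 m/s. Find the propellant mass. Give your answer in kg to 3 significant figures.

v_e = Isp · g₀ = 442 × 9.81 = 4336.0 m/s.
m₀/m_f = exp(Δv / v_e) = exp(2390 / 4336.0) = exp(0.5512) = 1.7353.
m_f = 200,900 / 1.7353 = 115,772 kg, so propellant = m₀ − m_f = 200,900 − 115,772 = 85,128 kg.

propellant mass ≈ 85100 kg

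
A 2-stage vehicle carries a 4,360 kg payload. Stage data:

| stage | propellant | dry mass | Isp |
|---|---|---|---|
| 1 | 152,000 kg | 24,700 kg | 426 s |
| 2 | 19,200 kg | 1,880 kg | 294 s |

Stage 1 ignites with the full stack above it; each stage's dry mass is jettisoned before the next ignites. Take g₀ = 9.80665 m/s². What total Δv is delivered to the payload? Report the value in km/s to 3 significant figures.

Ignition mass of stage 1 = 152,000+24,700 + 19,200+1,880 + 4,360 = 202,140 kg.
Stage 1: m₀ = 202,140 kg, m_f = 202,140 − 152,000 = 50,140 kg; Δv = 426×9.80665×ln(4.032) = 4177.6×1.3941 ≈ 5824 m/s.
Stage 2: m₀ = 25,440 kg, m_f = 25,440 − 19,200 = 6,240 kg; Δv = 294×9.80665×ln(4.077) = 2883.2×1.4053 ≈ 4052 m/s.
Total Δv = 5824 + 4052 = 9876 m/s.

Δv ≈ 9.88 km/s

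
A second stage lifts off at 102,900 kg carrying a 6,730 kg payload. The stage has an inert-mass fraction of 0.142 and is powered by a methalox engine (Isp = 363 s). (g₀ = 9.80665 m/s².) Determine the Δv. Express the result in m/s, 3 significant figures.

Δv ≈ 5760 m/s

Stage wet mass = m₀ − payload = 102,900 − 6,730 = 96,170 kg.
Stage dry mass = ε × stage wet mass = 0.142 × 96,170 = 13,656.1 kg.
Burnout mass m_f = stage dry + payload = 13,656.1 + 6,730 = 20,386.1 kg.
v_e = Isp · g₀ = 363 × 9.80665 = 3559.8 m/s.
Δv = v_e · ln(102,900/20,386.1) = 3559.8 × ln(5.048) = 3559.8 × 1.6189 ≈ 5763 m/s.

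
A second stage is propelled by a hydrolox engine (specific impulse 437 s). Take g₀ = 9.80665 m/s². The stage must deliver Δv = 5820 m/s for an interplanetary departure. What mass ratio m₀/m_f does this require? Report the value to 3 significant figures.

v_e = Isp · g₀ = 437 × 9.80665 = 4285.5 m/s.
m₀/m_f = exp(Δv / v_e) = exp(5820 / 4285.5) = exp(1.3581) = 3.8887.

mass ratio ≈ 3.89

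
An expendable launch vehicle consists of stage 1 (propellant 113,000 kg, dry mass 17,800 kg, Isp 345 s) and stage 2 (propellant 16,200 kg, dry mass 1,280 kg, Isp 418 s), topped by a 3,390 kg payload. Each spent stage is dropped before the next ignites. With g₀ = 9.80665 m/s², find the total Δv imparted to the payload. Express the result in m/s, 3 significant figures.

Δv ≈ 10800 m/s

Ignition mass of stage 1 = 113,000+17,800 + 16,200+1,280 + 3,390 = 151,670 kg.
Stage 1: m₀ = 151,670 kg, m_f = 151,670 − 113,000 = 38,670 kg; Δv = 345×9.80665×ln(3.922) = 3383.3×1.3666 ≈ 4624 m/s.
Stage 2: m₀ = 20,870 kg, m_f = 20,870 − 16,200 = 4,670 kg; Δv = 418×9.80665×ln(4.469) = 4099.2×1.4972 ≈ 6137 m/s.
Total Δv = 4624 + 6137 = 10761 m/s.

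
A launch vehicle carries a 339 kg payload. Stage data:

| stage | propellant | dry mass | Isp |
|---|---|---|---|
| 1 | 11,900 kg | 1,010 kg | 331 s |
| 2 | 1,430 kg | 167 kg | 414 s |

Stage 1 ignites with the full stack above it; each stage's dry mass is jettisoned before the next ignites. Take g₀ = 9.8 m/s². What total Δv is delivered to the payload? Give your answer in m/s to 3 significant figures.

Ignition mass of stage 1 = 11,900+1,010 + 1,430+167 + 339 = 14,846 kg.
Stage 1: m₀ = 14,846 kg, m_f = 14,846 − 11,900 = 2,946 kg; Δv = 331×9.8×ln(5.039) = 3243.8×1.6173 ≈ 5246 m/s.
Stage 2: m₀ = 1,936 kg, m_f = 1,936 − 1,430 = 506 kg; Δv = 414×9.8×ln(3.826) = 4057.2×1.3418 ≈ 5444 m/s.
Total Δv = 5246 + 5444 = 10690 m/s.

Δv ≈ 10700 m/s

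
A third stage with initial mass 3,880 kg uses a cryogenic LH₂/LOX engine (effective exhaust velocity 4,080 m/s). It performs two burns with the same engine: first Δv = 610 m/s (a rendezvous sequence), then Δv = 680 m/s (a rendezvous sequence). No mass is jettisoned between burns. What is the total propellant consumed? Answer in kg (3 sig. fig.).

After the first burn: m = 3880 × exp(−610/4080.0) = 3880 × 0.86113 = 3,341.18 kg.
After the second burn: m = 3,341.18 × exp(−680/4080.0) = 3,341.18 × 0.84648 = 2,828.24 kg.
Total propellant = m₀ − m_final = 3880 − 2,828.24 = 1,051.76 kg.

total propellant consumed ≈ 1050 kg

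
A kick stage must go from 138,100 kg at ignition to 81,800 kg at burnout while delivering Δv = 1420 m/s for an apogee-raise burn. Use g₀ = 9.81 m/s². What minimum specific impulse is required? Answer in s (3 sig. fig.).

Isp ≈ 276 s

ln(m₀/m_f) = ln(138100/81800) = ln(1.688) = 0.5237.
v_e = Δv / ln(m₀/m_f) = 1420 / 0.5237 = 2711.5 m/s.
Isp = v_e / g₀ = 2711.5 / 9.81 = 276.4 s.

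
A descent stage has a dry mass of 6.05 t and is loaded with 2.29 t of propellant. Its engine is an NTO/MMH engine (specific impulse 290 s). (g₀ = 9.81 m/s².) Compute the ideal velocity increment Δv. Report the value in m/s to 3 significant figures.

Δv ≈ 913 m/s

v_e = Isp · g₀ = 290 × 9.81 = 2844.9 m/s.
m₀ = m_dry + m_prop = 6.05 + 2.29 = 8.34 t.
By the Tsiolkovsky rocket equation, Δv = v_e · ln(m₀/m_f) = 2844.9 × ln(1.379) = 2844.9 × 0.3210 ≈ 913.2 m/s.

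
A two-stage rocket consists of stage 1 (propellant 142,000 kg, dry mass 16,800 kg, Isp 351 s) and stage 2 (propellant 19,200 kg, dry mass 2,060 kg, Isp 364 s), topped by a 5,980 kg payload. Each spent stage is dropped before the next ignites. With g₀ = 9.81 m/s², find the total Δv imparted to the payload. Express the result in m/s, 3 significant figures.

Δv ≈ 9320 m/s

Ignition mass of stage 1 = 142,000+16,800 + 19,200+2,060 + 5,980 = 186,040 kg.
Stage 1: m₀ = 186,040 kg, m_f = 186,040 − 142,000 = 44,040 kg; Δv = 351×9.81×ln(4.224) = 3443.3×1.4409 ≈ 4961 m/s.
Stage 2: m₀ = 27,240 kg, m_f = 27,240 − 19,200 = 8,040 kg; Δv = 364×9.81×ln(3.388) = 3570.8×1.2203 ≈ 4357 m/s.
Total Δv = 4961 + 4357 = 9318 m/s.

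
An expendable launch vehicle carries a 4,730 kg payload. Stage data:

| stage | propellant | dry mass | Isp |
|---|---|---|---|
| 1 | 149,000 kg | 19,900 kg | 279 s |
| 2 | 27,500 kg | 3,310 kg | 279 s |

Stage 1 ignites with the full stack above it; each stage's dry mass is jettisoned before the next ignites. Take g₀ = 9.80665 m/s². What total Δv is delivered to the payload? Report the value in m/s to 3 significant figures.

Δv ≈ 7640 m/s

Ignition mass of stage 1 = 149,000+19,900 + 27,500+3,310 + 4,730 = 204,440 kg.
Stage 1: m₀ = 204,440 kg, m_f = 204,440 − 149,000 = 55,440 kg; Δv = 279×9.80665×ln(3.688) = 2736.1×1.3050 ≈ 3570 m/s.
Stage 2: m₀ = 35,540 kg, m_f = 35,540 − 27,500 = 8,040 kg; Δv = 279×9.80665×ln(4.42) = 2736.1×1.4862 ≈ 4066 m/s.
Total Δv = 3570 + 4066 = 7636 m/s.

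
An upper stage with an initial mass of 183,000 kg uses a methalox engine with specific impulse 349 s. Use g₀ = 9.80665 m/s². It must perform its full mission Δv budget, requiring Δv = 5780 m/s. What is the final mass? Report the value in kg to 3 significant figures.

v_e = Isp · g₀ = 349 × 9.80665 = 3422.5 m/s.
m₀/m_f = exp(Δv / v_e) = exp(5780 / 3422.5) = exp(1.6888) = 5.4131.
m_f = m₀ / 5.4131 = 183,000 / 5.4131 = 33,806.9 kg.

final mass ≈ 33800 kg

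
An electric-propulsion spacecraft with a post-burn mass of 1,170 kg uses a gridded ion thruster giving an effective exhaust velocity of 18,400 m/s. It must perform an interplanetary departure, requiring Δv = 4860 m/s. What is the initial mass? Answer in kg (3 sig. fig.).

m₀/m_f = exp(Δv / v_e) = exp(4860 / 18400.0) = exp(0.2641) = 1.3023.
m₀ = m_f × 1.3023 = 1,170 × 1.3023 = 1,523.69 kg.

initial mass ≈ 1520 kg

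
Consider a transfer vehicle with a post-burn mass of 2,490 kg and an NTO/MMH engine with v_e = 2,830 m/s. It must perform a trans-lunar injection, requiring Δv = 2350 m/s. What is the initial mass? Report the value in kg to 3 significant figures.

initial mass ≈ 5710 kg

Rocket equation: m₀/m_f = exp(Δv / v_e) = exp(2350 / 2830.0) = exp(0.8304) = 2.2942.
m₀ = m_f × 2.2942 = 2,490 × 2.2942 = 5,712.56 kg.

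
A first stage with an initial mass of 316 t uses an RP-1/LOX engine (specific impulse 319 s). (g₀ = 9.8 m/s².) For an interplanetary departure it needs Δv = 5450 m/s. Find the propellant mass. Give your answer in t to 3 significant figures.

v_e = Isp · g₀ = 319 × 9.8 = 3126.2 m/s.
By the Tsiolkovsky rocket equation, m₀/m_f = exp(Δv / v_e) = exp(5450 / 3126.2) = exp(1.7433) = 5.7164.
m_f = 316 / 5.7164 = 55.2795 t, so propellant = m₀ − m_f = 316 − 55.2795 = 260.7205 t.

propellant mass ≈ 261 t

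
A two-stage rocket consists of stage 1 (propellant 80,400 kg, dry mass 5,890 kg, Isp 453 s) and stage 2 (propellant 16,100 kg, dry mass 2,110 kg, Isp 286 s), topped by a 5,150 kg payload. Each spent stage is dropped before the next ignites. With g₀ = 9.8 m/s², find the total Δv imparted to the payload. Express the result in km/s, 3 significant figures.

Ignition mass of stage 1 = 80,400+5,890 + 16,100+2,110 + 5,150 = 109,650 kg.
Stage 1: m₀ = 109,650 kg, m_f = 109,650 − 80,400 = 29,250 kg; Δv = 453×9.8×ln(3.749) = 4439.4×1.3214 ≈ 5866 m/s.
Stage 2: m₀ = 23,360 kg, m_f = 23,360 − 16,100 = 7,260 kg; Δv = 286×9.8×ln(3.218) = 2802.8×1.1686 ≈ 3275 m/s.
Total Δv = 5866 + 3275 = 9141 m/s.

Δv ≈ 9.14 km/s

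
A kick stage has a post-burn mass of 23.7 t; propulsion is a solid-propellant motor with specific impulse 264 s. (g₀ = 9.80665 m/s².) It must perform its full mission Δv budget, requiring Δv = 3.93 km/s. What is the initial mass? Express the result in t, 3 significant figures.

initial mass ≈ 108 t

v_e = Isp · g₀ = 264 × 9.80665 = 2589.0 m/s.
From the ideal rocket equation, m₀/m_f = exp(Δv / v_e) = exp(3930 / 2589.0) = exp(1.5180) = 4.5630.
m₀ = m_f × 4.5630 = 23.7 × 4.5630 = 108.143 t.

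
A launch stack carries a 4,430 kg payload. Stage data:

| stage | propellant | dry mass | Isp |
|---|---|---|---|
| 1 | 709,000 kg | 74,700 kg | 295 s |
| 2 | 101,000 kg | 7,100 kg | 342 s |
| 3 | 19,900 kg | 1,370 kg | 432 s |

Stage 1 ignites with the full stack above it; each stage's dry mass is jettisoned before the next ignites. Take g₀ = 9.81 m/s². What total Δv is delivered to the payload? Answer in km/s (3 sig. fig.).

Ignition mass of stage 1 = 709,000+74,700 + 101,000+7,100 + 19,900+1,370 + 4,430 = 917,500 kg.
Stage 1: m₀ = 917,500 kg, m_f = 917,500 − 709,000 = 208,500 kg; Δv = 295×9.81×ln(4.4) = 2894.0×1.4817 ≈ 4288 m/s.
Stage 2: m₀ = 133,800 kg, m_f = 133,800 − 101,000 = 32,800 kg; Δv = 342×9.81×ln(4.079) = 3355.0×1.4059 ≈ 4717 m/s.
Stage 3: m₀ = 25,700 kg, m_f = 25,700 − 19,900 = 5,800 kg; Δv = 432×9.81×ln(4.431) = 4237.9×1.4886 ≈ 6309 m/s.
Total Δv = 4288 + 4717 + 6309 = 15314 m/s.

Δv ≈ 15.3 km/s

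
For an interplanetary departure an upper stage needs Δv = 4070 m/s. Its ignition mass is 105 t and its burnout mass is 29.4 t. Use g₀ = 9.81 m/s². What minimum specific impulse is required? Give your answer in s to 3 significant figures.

Isp ≈ 326 s

ln(m₀/m_f) = ln(105000/29400) = ln(3.571) = 1.2730.
Rocket equation: v_e = Δv / ln(m₀/m_f) = 4070 / 1.2730 = 3197.3 m/s.
Isp = v_e / g₀ = 3197.3 / 9.81 = 325.9 s.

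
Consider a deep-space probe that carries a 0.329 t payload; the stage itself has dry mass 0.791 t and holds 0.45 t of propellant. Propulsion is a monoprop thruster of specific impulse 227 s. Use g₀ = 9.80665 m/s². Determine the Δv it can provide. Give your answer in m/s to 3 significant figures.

v_e = Isp · g₀ = 227 × 9.80665 = 2226.1 m/s.
m₀ = payload + dry + propellant = 0.329 + 0.791 + 0.45 = 1.57 t.
m_f = payload + dry = 0.329 + 0.791 = 1.12 t.
Δv = v_e · ln(m₀/m_f) = 2226.1 × ln(1.402) = 2226.1 × 0.3377 ≈ 751.9 m/s.

Δv ≈ 752 m/s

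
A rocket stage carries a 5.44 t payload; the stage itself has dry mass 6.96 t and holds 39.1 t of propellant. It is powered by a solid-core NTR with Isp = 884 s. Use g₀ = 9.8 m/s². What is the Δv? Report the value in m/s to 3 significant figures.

Δv ≈ 12300 m/s

v_e = Isp · g₀ = 884 × 9.8 = 8663.2 m/s.
m₀ = payload + dry + propellant = 5.44 + 6.96 + 39.1 = 51.5 t.
m_f = payload + dry = 5.44 + 6.96 = 12.4 t.
Δv = v_e · ln(m₀/m_f) = 8663.2 × ln(4.153) = 8663.2 × 1.4239 ≈ 12335.4 m/s.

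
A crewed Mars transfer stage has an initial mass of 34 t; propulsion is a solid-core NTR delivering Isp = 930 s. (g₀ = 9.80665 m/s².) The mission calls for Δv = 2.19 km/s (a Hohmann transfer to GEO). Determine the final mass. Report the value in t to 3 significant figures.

final mass ≈ 26.7 t

v_e = Isp · g₀ = 930 × 9.80665 = 9120.2 m/s.
By the Tsiolkovsky rocket equation, m₀/m_f = exp(Δv / v_e) = exp(2190 / 9120.2) = exp(0.2401) = 1.2714.
m_f = m₀ / 1.2714 = 34 / 1.2714 = 26.7422 t.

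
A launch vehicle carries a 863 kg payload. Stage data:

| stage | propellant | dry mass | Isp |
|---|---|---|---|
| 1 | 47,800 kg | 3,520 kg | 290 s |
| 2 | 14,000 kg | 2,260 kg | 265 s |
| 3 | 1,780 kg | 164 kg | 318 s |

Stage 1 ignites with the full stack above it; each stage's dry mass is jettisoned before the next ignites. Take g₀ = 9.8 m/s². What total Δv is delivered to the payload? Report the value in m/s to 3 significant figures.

Δv ≈ 9810 m/s

Ignition mass of stage 1 = 47,800+3,520 + 14,000+2,260 + 1,780+164 + 863 = 70,387 kg.
Stage 1: m₀ = 70,387 kg, m_f = 70,387 − 47,800 = 22,587 kg; Δv = 290×9.8×ln(3.116) = 2842.0×1.1366 ≈ 3230 m/s.
Stage 2: m₀ = 19,067 kg, m_f = 19,067 − 14,000 = 5,067 kg; Δv = 265×9.8×ln(3.763) = 2597.0×1.3252 ≈ 3442 m/s.
Stage 3: m₀ = 2,807 kg, m_f = 2,807 − 1,780 = 1,027 kg; Δv = 318×9.8×ln(2.733) = 3116.4×1.0055 ≈ 3133 m/s.
Total Δv = 3230 + 3442 + 3133 = 9805 m/s.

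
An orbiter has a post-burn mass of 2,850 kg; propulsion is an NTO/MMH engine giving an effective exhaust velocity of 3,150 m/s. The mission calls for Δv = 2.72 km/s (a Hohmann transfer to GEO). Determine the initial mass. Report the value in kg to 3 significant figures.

m₀/m_f = exp(Δv / v_e) = exp(2720 / 3150.0) = exp(0.8635) = 2.3714.
m₀ = m_f × 2.3714 = 2,850 × 2.3714 = 6,758.49 kg.

initial mass ≈ 6760 kg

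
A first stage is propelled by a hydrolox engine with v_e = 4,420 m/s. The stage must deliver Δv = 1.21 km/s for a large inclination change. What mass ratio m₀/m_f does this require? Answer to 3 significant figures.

mass ratio ≈ 1.31

Rocket equation: m₀/m_f = exp(Δv / v_e) = exp(1210 / 4420.0) = exp(0.2738) = 1.3149.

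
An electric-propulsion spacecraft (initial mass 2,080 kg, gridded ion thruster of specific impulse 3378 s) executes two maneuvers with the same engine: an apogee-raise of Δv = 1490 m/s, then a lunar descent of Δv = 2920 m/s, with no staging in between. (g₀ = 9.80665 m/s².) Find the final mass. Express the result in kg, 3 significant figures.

final mass ≈ 1820 kg

v_e = Isp · g₀ = 3378 × 9.80665 = 33126.9 m/s.
After the first burn: m = 2080 × exp(−1490/33126.9) = 2080 × 0.95602 = 1,988.52 kg.
After the second burn: m = 1,988.52 × exp(−2920/33126.9) = 1,988.52 × 0.91563 = 1,820.75 kg.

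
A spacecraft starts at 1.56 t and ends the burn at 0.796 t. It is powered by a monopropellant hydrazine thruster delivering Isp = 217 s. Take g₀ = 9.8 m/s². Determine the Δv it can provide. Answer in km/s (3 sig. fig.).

Δv ≈ 1.43 km/s

v_e = Isp · g₀ = 217 × 9.8 = 2126.6 m/s.
Δv = v_e · ln(m₀/m_f) = 2126.6 × ln(1.96) = 2126.6 × 0.6728 ≈ 1430.9 m/s.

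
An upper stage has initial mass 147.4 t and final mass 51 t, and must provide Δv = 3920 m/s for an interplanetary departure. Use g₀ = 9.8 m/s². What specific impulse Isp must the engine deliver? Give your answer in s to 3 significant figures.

Isp ≈ 377 s

ln(m₀/m_f) = ln(147400/51000) = ln(2.89) = 1.0613.
v_e = Δv / ln(m₀/m_f) = 3920 / 1.0613 = 3693.5 m/s.
Isp = v_e / g₀ = 3693.5 / 9.8 = 376.9 s.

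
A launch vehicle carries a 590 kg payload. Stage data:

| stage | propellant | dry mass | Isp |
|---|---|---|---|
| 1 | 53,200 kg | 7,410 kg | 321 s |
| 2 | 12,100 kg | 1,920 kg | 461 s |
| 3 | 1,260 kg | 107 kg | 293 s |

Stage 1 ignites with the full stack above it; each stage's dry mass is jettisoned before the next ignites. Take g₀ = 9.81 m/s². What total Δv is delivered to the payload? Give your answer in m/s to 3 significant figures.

Ignition mass of stage 1 = 53,200+7,410 + 12,100+1,920 + 1,260+107 + 590 = 76,587 kg.
Stage 1: m₀ = 76,587 kg, m_f = 76,587 − 53,200 = 23,387 kg; Δv = 321×9.81×ln(3.275) = 3149.0×1.1862 ≈ 3736 m/s.
Stage 2: m₀ = 15,977 kg, m_f = 15,977 − 12,100 = 3,877 kg; Δv = 461×9.81×ln(4.121) = 4522.4×1.4161 ≈ 6404 m/s.
Stage 3: m₀ = 1,957 kg, m_f = 1,957 − 1,260 = 697 kg; Δv = 293×9.81×ln(2.808) = 2874.3×1.0324 ≈ 2967 m/s.
Total Δv = 3736 + 6404 + 2967 = 13107 m/s.

Δv ≈ 13100 m/s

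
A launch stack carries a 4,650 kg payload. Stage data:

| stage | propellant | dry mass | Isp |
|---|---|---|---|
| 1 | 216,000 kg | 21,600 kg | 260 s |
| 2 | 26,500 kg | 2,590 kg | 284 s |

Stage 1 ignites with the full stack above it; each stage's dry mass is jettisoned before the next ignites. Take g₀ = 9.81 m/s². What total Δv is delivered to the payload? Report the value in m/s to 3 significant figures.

Ignition mass of stage 1 = 216,000+21,600 + 26,500+2,590 + 4,650 = 271,340 kg.
Stage 1: m₀ = 271,340 kg, m_f = 271,340 − 216,000 = 55,340 kg; Δv = 260×9.81×ln(4.903) = 2550.6×1.5899 ≈ 4055 m/s.
Stage 2: m₀ = 33,740 kg, m_f = 33,740 − 26,500 = 7,240 kg; Δv = 284×9.81×ln(4.66) = 2786.0×1.5391 ≈ 4288 m/s.
Total Δv = 4055 + 4288 = 8343 m/s.

Δv ≈ 8340 m/s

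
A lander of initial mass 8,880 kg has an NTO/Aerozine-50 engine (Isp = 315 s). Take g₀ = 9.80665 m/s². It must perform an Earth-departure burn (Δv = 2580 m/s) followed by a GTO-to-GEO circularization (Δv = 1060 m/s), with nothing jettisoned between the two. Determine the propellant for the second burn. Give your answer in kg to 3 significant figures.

v_e = Isp · g₀ = 315 × 9.80665 = 3089.1 m/s.
After the first burn: m = 8880 × exp(−2580/3089.1) = 8880 × 0.43379 = 3,852.06 kg.
After the second burn: m = 3,852.06 × exp(−1060/3089.1) = 3,852.06 × 0.70954 = 2,733.19 kg.
Second-burn propellant = 3,852.06 − 2,733.19 = 1,118.87 kg.

propellant for the second burn ≈ 1120 kg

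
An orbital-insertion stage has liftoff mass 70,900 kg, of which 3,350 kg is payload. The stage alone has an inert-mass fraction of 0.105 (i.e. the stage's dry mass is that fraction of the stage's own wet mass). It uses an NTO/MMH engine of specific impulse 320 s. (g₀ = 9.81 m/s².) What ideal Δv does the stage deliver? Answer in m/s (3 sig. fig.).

Stage wet mass = m₀ − payload = 70,900 − 3,350 = 67,550 kg.
Stage dry mass = ε × stage wet mass = 0.105 × 67,550 = 7,092.75 kg.
Burnout mass m_f = stage dry + payload = 7,092.75 + 3,350 = 10,442.75 kg.
v_e = Isp · g₀ = 320 × 9.81 = 3139.2 m/s.
Δv = v_e · ln(70,900/10,442.75) = 3139.2 × ln(6.789) = 3139.2 × 1.9154 ≈ 6013 m/s.

Δv ≈ 6010 m/s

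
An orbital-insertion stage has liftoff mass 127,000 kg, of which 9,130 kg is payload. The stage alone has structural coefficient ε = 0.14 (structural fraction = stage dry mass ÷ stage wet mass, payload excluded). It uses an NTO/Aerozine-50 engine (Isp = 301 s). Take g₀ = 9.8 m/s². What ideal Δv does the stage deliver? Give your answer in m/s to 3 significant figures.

Stage wet mass = m₀ − payload = 127,000 − 9,130 = 117,870 kg.
Stage dry mass = ε × stage wet mass = 0.14 × 117,870 = 16,501.8 kg.
Burnout mass m_f = stage dry + payload = 16,501.8 + 9,130 = 25,631.8 kg.
v_e = Isp · g₀ = 301 × 9.8 = 2949.8 m/s.
Δv = v_e · ln(127,000/25,631.8) = 2949.8 × ln(4.955) = 2949.8 × 1.6004 ≈ 4721 m/s.

Δv ≈ 4720 m/s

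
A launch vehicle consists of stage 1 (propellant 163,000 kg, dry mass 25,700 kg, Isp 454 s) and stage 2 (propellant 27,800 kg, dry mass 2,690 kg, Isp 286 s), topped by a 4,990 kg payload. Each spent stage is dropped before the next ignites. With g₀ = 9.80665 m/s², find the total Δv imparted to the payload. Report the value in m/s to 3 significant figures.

Δv ≈ 10100 m/s

Ignition mass of stage 1 = 163,000+25,700 + 27,800+2,690 + 4,990 = 224,180 kg.
Stage 1: m₀ = 224,180 kg, m_f = 224,180 − 163,000 = 61,180 kg; Δv = 454×9.80665×ln(3.664) = 4452.2×1.2986 ≈ 5782 m/s.
Stage 2: m₀ = 35,480 kg, m_f = 35,480 − 27,800 = 7,680 kg; Δv = 286×9.80665×ln(4.62) = 2804.7×1.5303 ≈ 4292 m/s.
Total Δv = 5782 + 4292 = 10074 m/s.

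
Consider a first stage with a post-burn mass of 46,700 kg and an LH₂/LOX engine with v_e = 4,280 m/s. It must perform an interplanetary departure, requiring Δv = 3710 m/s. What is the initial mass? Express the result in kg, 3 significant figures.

initial mass ≈ 111000 kg

m₀/m_f = exp(Δv / v_e) = exp(3710 / 4280.0) = exp(0.8668) = 2.3793.
m₀ = m_f × 2.3793 = 46,700 × 2.3793 = 111,113 kg.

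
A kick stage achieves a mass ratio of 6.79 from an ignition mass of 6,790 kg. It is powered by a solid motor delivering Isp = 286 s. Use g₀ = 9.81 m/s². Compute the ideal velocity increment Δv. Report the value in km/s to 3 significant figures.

Δv ≈ 5.37 km/s

v_e = Isp · g₀ = 286 × 9.81 = 2805.7 m/s.
From the ideal rocket equation, Δv = v_e · ln(6.79) = 2805.7 × 1.9155 ≈ 5374.1 m/s.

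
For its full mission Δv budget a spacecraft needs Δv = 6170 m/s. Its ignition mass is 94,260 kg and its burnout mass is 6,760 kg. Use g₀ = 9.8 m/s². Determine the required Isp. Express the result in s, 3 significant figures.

Isp ≈ 239 s

ln(m₀/m_f) = ln(94260/6760) = ln(13.94) = 2.6350.
From the ideal rocket equation, v_e = Δv / ln(m₀/m_f) = 6170 / 2.6350 = 2341.5 m/s.
Isp = v_e / g₀ = 2341.5 / 9.8 = 238.9 s.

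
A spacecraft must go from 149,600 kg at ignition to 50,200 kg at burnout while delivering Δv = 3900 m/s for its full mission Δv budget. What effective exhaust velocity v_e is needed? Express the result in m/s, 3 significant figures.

ln(m₀/m_f) = ln(149600/50200) = ln(2.98) = 1.0920.
v_e = Δv / ln(m₀/m_f) = 3900 / 1.0920 = 3571.6 m/s.

v_e ≈ 3570 m/s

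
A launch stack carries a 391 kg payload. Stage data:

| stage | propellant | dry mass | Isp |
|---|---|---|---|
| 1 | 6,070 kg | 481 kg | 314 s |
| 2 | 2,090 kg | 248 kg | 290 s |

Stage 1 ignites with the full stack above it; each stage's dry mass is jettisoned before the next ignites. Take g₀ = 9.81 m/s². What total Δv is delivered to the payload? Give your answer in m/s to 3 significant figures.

Δv ≈ 7400 m/s

Ignition mass of stage 1 = 6,070+481 + 2,090+248 + 391 = 9,280 kg.
Stage 1: m₀ = 9,280 kg, m_f = 9,280 − 6,070 = 3,210 kg; Δv = 314×9.81×ln(2.891) = 3080.3×1.0616 ≈ 3270 m/s.
Stage 2: m₀ = 2,729 kg, m_f = 2,729 − 2,090 = 639 kg; Δv = 290×9.81×ln(4.271) = 2844.9×1.4518 ≈ 4130 m/s.
Total Δv = 3270 + 4130 = 7400 m/s.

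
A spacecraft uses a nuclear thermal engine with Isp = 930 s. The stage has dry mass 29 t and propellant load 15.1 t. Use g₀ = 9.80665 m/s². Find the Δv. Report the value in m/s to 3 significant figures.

v_e = Isp · g₀ = 930 × 9.80665 = 9120.2 m/s.
m₀ = m_dry + m_prop = 29 + 15.1 = 44.1 t.
By the Tsiolkovsky rocket equation, Δv = v_e · ln(m₀/m_f) = 9120.2 × ln(1.521) = 9120.2 × 0.4192 ≈ 3822.9 m/s.

Δv ≈ 3820 m/s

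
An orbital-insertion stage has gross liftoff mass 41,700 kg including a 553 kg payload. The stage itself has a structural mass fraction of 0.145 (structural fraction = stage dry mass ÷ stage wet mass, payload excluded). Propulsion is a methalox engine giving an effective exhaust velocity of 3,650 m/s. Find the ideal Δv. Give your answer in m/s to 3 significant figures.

Stage wet mass = m₀ − payload = 41,700 − 553 = 41,147 kg.
Stage dry mass = ε × stage wet mass = 0.145 × 41,147 = 5,966.32 kg.
Burnout mass m_f = stage dry + payload = 5,966.32 + 553 = 6,519.32 kg.
Δv = v_e · ln(41,700/6,519.32) = 3650.0 × ln(6.396) = 3650.0 × 1.8557 ≈ 6773 m/s.

Δv ≈ 6770 m/s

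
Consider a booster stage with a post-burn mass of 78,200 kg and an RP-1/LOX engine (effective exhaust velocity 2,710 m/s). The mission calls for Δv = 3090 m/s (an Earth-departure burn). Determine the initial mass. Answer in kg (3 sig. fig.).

m₀/m_f = exp(Δv / v_e) = exp(3090 / 2710.0) = exp(1.1402) = 3.1275.
m₀ = m_f × 3.1275 = 78,200 × 3.1275 = 244,571 kg.

initial mass ≈ 245000 kg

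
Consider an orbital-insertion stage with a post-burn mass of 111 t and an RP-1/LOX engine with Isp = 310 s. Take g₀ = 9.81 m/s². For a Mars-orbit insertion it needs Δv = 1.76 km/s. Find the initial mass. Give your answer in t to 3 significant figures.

initial mass ≈ 198 t

v_e = Isp · g₀ = 310 × 9.81 = 3041.1 m/s.
Using Δv = v_e ln(m₀/m_f): m₀/m_f = exp(Δv / v_e) = exp(1760 / 3041.1) = exp(0.5787) = 1.7838.
m₀ = m_f × 1.7838 = 111 × 1.7838 = 198.002 t.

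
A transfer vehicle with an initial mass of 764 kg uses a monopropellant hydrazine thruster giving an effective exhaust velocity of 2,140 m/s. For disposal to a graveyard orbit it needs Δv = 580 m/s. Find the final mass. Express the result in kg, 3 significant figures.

m₀/m_f = exp(Δv / v_e) = exp(580 / 2140.0) = exp(0.2710) = 1.3113.
m_f = m₀ / 1.3113 = 764 / 1.3113 = 582.628 kg.

final mass ≈ 583 kg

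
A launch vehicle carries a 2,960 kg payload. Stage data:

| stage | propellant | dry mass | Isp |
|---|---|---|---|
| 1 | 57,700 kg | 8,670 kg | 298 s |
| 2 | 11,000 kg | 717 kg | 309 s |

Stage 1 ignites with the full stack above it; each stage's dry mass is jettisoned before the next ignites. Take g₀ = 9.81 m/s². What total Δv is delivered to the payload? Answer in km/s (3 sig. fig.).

Δv ≈ 7.83 km/s

Ignition mass of stage 1 = 57,700+8,670 + 11,000+717 + 2,960 = 81,047 kg.
Stage 1: m₀ = 81,047 kg, m_f = 81,047 − 57,700 = 23,347 kg; Δv = 298×9.81×ln(3.471) = 2923.4×1.2446 ≈ 3638 m/s.
Stage 2: m₀ = 14,677 kg, m_f = 14,677 − 11,000 = 3,677 kg; Δv = 309×9.81×ln(3.992) = 3031.3×1.3842 ≈ 4196 m/s.
Total Δv = 3638 + 4196 = 7834 m/s.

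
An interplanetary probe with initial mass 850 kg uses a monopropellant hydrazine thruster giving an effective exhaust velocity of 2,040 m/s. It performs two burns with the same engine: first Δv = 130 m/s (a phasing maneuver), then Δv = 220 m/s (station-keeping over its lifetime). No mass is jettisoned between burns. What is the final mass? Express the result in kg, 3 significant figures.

After the first burn: m = 850 × exp(−130/2040.0) = 850 × 0.93826 = 797.521 kg.
After the second burn: m = 797.521 × exp(−220/2040.0) = 797.521 × 0.89777 = 715.99 kg.

final mass ≈ 716 kg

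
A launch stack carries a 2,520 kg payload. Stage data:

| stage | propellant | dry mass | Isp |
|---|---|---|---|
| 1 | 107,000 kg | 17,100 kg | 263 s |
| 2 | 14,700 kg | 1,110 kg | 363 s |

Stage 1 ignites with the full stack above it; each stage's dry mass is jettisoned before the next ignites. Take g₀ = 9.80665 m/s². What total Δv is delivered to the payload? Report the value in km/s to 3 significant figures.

Ignition mass of stage 1 = 107,000+17,100 + 14,700+1,110 + 2,520 = 142,430 kg.
Stage 1: m₀ = 142,430 kg, m_f = 142,430 − 107,000 = 35,430 kg; Δv = 263×9.80665×ln(4.02) = 2579.1×1.3913 ≈ 3588 m/s.
Stage 2: m₀ = 18,330 kg, m_f = 18,330 − 14,700 = 3,630 kg; Δv = 363×9.80665×ln(5.05) = 3559.8×1.6193 ≈ 5764 m/s.
Total Δv = 3588 + 5764 = 9352 m/s.

Δv ≈ 9.35 km/s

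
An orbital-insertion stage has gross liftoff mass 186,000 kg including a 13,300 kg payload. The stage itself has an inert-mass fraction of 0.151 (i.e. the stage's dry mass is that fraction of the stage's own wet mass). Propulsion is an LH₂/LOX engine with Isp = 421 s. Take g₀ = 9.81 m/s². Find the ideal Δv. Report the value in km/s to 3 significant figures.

Stage wet mass = m₀ − payload = 186,000 − 13,300 = 172,700 kg.
Stage dry mass = ε × stage wet mass = 0.151 × 172,700 = 26,077.7 kg.
Burnout mass m_f = stage dry + payload = 26,077.7 + 13,300 = 39,377.7 kg.
v_e = Isp · g₀ = 421 × 9.81 = 4130.0 m/s.
From the ideal rocket equation, Δv = v_e · ln(186,000/39,377.7) = 4130.0 × ln(4.723) = 4130.0 × 1.5525 ≈ 6412 m/s.

Δv ≈ 6.41 km/s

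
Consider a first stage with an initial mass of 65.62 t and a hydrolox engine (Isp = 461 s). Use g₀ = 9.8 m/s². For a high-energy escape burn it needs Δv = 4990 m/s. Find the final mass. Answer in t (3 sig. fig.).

final mass ≈ 21.7 t

v_e = Isp · g₀ = 461 × 9.8 = 4517.8 m/s.
By the Tsiolkovsky rocket equation, m₀/m_f = exp(Δv / v_e) = exp(4990 / 4517.8) = exp(1.1045) = 3.0178.
m_f = m₀ / 3.0178 = 65.62 / 3.0178 = 21.7443 t.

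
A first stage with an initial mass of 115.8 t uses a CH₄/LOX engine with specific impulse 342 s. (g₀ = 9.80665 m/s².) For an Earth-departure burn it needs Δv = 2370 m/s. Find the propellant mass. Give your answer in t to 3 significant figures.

propellant mass ≈ 58.7 t

v_e = Isp · g₀ = 342 × 9.80665 = 3353.9 m/s.
m₀/m_f = exp(Δv / v_e) = exp(2370 / 3353.9) = exp(0.7066) = 2.0272.
m_f = 115.8 / 2.0272 = 57.1231 t, so propellant = m₀ − m_f = 115.8 − 57.1231 = 58.6769 t.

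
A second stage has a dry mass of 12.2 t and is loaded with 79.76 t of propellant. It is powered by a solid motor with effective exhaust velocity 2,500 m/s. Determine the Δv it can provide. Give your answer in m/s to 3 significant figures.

Δv ≈ 5050 m/s

m₀ = m_dry + m_prop = 12.2 + 79.76 = 91.96 t.
Using Δv = v_e ln(m₀/m_f): Δv = v_e · ln(m₀/m_f) = 2500.0 × ln(7.538) = 2500.0 × 2.0199 ≈ 5049.8 m/s.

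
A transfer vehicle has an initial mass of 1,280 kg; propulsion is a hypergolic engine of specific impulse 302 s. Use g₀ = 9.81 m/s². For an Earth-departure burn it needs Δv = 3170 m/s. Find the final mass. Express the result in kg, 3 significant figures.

v_e = Isp · g₀ = 302 × 9.81 = 2962.6 m/s.
Using Δv = v_e ln(m₀/m_f): m₀/m_f = exp(Δv / v_e) = exp(3170 / 2962.6) = exp(1.0700) = 2.9154.
m_f = m₀ / 2.9154 = 1,280 / 2.9154 = 439.048 kg.

final mass ≈ 439 kg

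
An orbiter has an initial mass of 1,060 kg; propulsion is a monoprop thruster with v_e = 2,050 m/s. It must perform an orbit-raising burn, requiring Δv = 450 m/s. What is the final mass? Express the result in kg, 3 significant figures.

Rocket equation: m₀/m_f = exp(Δv / v_e) = exp(450 / 2050.0) = exp(0.2195) = 1.2455.
m_f = m₀ / 1.2455 = 1,060 / 1.2455 = 851.064 kg.

final mass ≈ 851 kg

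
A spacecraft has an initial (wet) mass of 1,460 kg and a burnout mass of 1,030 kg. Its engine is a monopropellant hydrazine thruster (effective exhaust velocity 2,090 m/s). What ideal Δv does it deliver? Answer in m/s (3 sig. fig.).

Δv ≈ 729 m/s

Δv = v_e · ln(m₀/m_f) = 2090.0 × ln(1.417) = 2090.0 × 0.3489 ≈ 729.2 m/s.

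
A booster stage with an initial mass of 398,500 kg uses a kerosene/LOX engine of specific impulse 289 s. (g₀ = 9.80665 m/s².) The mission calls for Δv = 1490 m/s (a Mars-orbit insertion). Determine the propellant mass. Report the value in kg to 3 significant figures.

v_e = Isp · g₀ = 289 × 9.80665 = 2834.1 m/s.
m₀/m_f = exp(Δv / v_e) = exp(1490 / 2834.1) = exp(0.5257) = 1.6917.
m_f = 398,500 / 1.6917 = 235,562 kg, so propellant = m₀ − m_f = 398,500 − 235,562 = 162,938 kg.

propellant mass ≈ 163000 kg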